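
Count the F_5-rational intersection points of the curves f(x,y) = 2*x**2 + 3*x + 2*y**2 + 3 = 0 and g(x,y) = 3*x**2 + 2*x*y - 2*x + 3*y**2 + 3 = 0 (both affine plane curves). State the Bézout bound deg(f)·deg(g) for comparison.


Common zeros: {(1, 4), (2, 3)}; count = 2; Bézout bound = 4.

deg(f) = 2, deg(g) = 2, so Bézout bound = 4.
Scan x ∈ F_5. For each x, list the y ∈ F_5 with f(x, y) ≡ 0 and those with g(x, y) ≡ 0 (mod 5); the common zeros in that column are the intersection.
  x = 0: f ≡ 0 at y ∈ {1, 4}; g ≡ 0 at y ∈ {2, 3}; common: ∅.
  x = 1: f ≡ 0 at y ∈ {1, 4}; g ≡ 0 at y ∈ {2, 4}; common: {4}.
  x = 2: f ≡ 0 at y ∈ {2, 3}; g ≡ 0 at y ∈ {3, 4}; common: {3}.
  x = 3: f ≡ 0 at y ∈ {0}; g ≡ 0 at y ∈ ∅; common: ∅.
  x = 4: f ≡ 0 at y ∈ {2, 3}; g ≡ 0 at y ∈ ∅; common: ∅.
Collecting: common zeros = {(1, 4), (2, 3)}, so the count is 2.
Comparison with the Bézout bound: 2 ≤ 4 = deg(f)·deg(g), as expected for curves with no common component (the affine F_5-count falls short of the bound because intersections may lie at infinity, over extension fields, or carry multiplicity).


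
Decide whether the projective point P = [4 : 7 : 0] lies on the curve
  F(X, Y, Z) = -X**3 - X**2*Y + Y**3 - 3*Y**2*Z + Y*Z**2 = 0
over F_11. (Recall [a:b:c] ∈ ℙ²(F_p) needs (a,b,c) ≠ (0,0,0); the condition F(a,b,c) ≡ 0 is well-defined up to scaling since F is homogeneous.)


F(4,7,0) ≡ 2 (mod 11); P is NOT on the curve.

Evaluate F(4, 7, 0) term-by-term (mod 11).
  -X**3 ↦ -1·64·1·1 = -64
  -X**2*Y ↦ -1·16·7·1 = -112
  Y**3 ↦ 1·1·343·1 = 343
  -3*Y**2*Z ↦ -3·1·49·0 = 0
  Y*Z**2 ↦ 1·1·7·0 = 0
Sum: F(4, 7, 0) = (-64) + (-112) + (343) + (0) + (0) = 167.
Reducing mod 11: 167 ≡ 2 (mod 11).
Since F(a, b, c) ≡ 2 ≠ 0 (mod 11), P does NOT lie on the curve.


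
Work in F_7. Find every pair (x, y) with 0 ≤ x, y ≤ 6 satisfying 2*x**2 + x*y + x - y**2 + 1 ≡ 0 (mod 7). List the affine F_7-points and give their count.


Affine F_7-points: {(0, 1), (0, 6), (5, 0), (5, 5), (6, 1), (6, 5)}; count = 6.

For each of the 49 pairs (x, y) ∈ F_7², evaluate f(x, y) mod 7. Record the zeros.
  x = 0: [0↦1, 1↦0, 2↦4, 3↦6, 4↦6, 5↦4, 6↦0]  zeros at y ∈ {1, 6}
  x = 1: [0↦4, 1↦4, 2↦2, 3↦5, 4↦6, 5↦5, 6↦2]  zeros at y ∈ ∅
  x = 2: [0↦4, 1↦5, 2↦4, 3↦1, 4↦3, 5↦3, 6↦1]  zeros at y ∈ ∅
  x = 3: [0↦1, 1↦3, 2↦3, 3↦1, 4↦4, 5↦5, 6↦4]  zeros at y ∈ ∅
  x = 4: [0↦2, 1↦5, 2↦6, 3↦5, 4↦2, 5↦4, 6↦4]  zeros at y ∈ ∅
  x = 5: [0↦0, 1↦4, 2↦6, 3↦6, 4↦4, 5↦0, 6↦1]  zeros at y ∈ {0, 5}
  x = 6: [0↦2, 1↦0, 2↦3, 3↦4, 4↦3, 5↦0, 6↦2]  zeros at y ∈ {1, 5}
Collecting zeros: affine points = {(0, 1), (0, 6), (5, 0), (5, 5), (6, 1), (6, 5)}.
Total count |C(F_7)_aff| = 6.


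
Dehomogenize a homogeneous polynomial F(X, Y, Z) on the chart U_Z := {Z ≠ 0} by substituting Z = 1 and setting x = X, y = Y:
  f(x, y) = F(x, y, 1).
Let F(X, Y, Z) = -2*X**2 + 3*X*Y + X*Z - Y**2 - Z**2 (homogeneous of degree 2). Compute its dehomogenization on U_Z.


f(x, y) = -2*x**2 + 3*x*y + x - y**2 - 1

On U_Z we set Z = 1. Each monomial c·X^i·Y^j·Z^k in F becomes c·x^i·y^j·1^k = c·x^i·y^j.
Substituting Z = 1: F(X, Y, 1) = -2*x**2 + 3*x*y + x - y**2 - 1.
Note: deg(f) ≤ deg(F) = 2; strict inequality happens when F is divisible by Z (lost terms).


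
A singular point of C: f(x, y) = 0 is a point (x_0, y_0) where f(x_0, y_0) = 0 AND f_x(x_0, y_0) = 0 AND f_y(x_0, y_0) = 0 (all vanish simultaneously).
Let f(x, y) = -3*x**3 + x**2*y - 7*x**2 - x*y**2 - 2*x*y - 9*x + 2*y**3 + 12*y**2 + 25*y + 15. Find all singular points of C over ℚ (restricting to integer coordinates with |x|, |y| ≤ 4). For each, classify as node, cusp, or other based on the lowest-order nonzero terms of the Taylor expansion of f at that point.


Singular points: {(-1, -2)}; classification: cusp.

Compute partial derivatives:
  f_x = -9*x**2 + 2*x*y - 14*x - y**2 - 2*y - 9.
  f_y = x**2 - 2*x*y - 2*x + 6*y**2 + 24*y + 25.
Scan x_0 ∈ {−4, ..., 4}. For each x_0, f_y(x_0, y) is a polynomial in y; find its integer roots y ∈ {−4, ..., 4}, then test f_x and f at those candidates.
  x = -4: f_y(-4, y) = 6*y**2 + 32*y + 49; no integer root y with |y| ≤ 4.
  x = -3: f_y(-3, y) = 6*y**2 + 30*y + 40; no integer root y with |y| ≤ 4.
  x = -2: f_y(-2, y) = 6*y**2 + 28*y + 33; no integer root y with |y| ≤ 4.
  x = -1: f_y(-1, y) = 6*y**2 + 26*y + 28; vanishes at y ∈ {-2}. (-1, -2): f_x = 0, f = 0 — SINGULAR.
  x = 0: f_y(0, y) = 6*y**2 + 24*y + 25; no integer root y with |y| ≤ 4.
  x = 1: f_y(1, y) = 6*y**2 + 22*y + 24; no integer root y with |y| ≤ 4.
  x = 2: f_y(2, y) = 6*y**2 + 20*y + 25; no integer root y with |y| ≤ 4.
  x = 3: f_y(3, y) = 6*y**2 + 18*y + 28; no integer root y with |y| ≤ 4.
  x = 4: f_y(4, y) = 6*y**2 + 16*y + 33; no integer root y with |y| ≤ 4.
Only singular point on the grid: (-1, -2).
Classify: substitute x = -1 + u, y = -2 + v and expand: f = -3*u**3 + u**2*v - u*v**2 + 2*v**3 + v**2.
No constant or linear terms (consistent with a singular point). Quadratic part: v**2. Cubic part: -3*u**3 + u**2*v - u*v**2 + 2*v**3.
The quadratic part v**2 is a perfect square, so there is a single (double) tangent line v = 0, i.e. y = -2. Restricting the cubic part to that line (v = 0) leaves -3*u**3 ≠ 0, so f is not divisible by v and the branch is v² ≈ 3*u**3 to lowest order — this is a cusp.
Classification: cusp.


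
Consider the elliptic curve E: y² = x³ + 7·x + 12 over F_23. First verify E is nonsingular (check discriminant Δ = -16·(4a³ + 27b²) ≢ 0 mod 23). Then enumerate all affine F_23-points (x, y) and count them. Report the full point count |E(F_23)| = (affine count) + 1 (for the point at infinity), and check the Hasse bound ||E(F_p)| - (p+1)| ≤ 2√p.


Affine points = {(0, 9), (0, 14), (4, 9), (4, 14), (7, 6), (7, 17), (10, 1), (10, 22), (13, 0), (14, 5), (14, 18), (18, 6), (18, 17), (19, 9), (19, 14), (21, 6), (21, 17), (22, 2), (22, 21)}; affine count = 19; |E(F_23)| = 20.

Discriminant check: Δ ∝ 4a³ + 27b² = 4·7³ + 27·12² = 4·343 + 27·144 ≡ 16 (mod 23). Nonzero ⇒ E is nonsingular.
For each x ∈ F_23, compute rhs = x³ + 7·x + 12 mod 23, then count y ∈ F_23 with y² ≡ rhs.
  x = 0: rhs = 12, matching y values: 9, 14 (2 points).
  x = 1: rhs = 20, matching y values: none (0 points).
  x = 2: rhs = 11, matching y values: none (0 points).
  x = 3: rhs = 14, matching y values: none (0 points).
  x = 4: rhs = 12, matching y values: 9, 14 (2 points).
  x = 5: rhs = 11, matching y values: none (0 points).
  x = 6: rhs = 17, matching y values: none (0 points).
  x = 7: rhs = 13, matching y values: 6, 17 (2 points).
  x = 8: rhs = 5, matching y values: none (0 points).
  x = 9: rhs = 22, matching y values: none (0 points).
  x = 10: rhs = 1, matching y values: 1, 22 (2 points).
  x = 11: rhs = 17, matching y values: none (0 points).
  x = 12: rhs = 7, matching y values: none (0 points).
  x = 13: rhs = 0, matching y values: 0 (1 points).
  x = 14: rhs = 2, matching y values: 5, 18 (2 points).
  x = 15: rhs = 19, matching y values: none (0 points).
  x = 16: rhs = 11, matching y values: none (0 points).
  x = 17: rhs = 7, matching y values: none (0 points).
  x = 18: rhs = 13, matching y values: 6, 17 (2 points).
  x = 19: rhs = 12, matching y values: 9, 14 (2 points).
  x = 20: rhs = 10, matching y values: none (0 points).
  x = 21: rhs = 13, matching y values: 6, 17 (2 points).
  x = 22: rhs = 4, matching y values: 2, 21 (2 points).
Total affine count: 19.
Full point count |E(F_23)| = 19 + 1 = 20.
Hasse bound: |20 − (23+1)| = |-4| = 4 ≤ 2√23 ≈ 9.5917 ✓.


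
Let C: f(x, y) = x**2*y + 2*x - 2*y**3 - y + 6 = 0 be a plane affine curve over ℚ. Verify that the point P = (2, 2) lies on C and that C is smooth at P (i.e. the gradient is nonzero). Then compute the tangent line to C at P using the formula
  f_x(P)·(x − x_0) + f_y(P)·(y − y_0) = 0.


Tangent line at P: 10*x - 21*y + 22 = 0.

Step 1: f(2, 2) = 0, so P lies on C.
Step 2: partial derivatives
  f_x(x, y) = 2*x*y + 2, f_y(x, y) = x**2 - 6*y**2 - 1.
  f_x(P) = 10, f_y(P) = -21 (gradient nonzero, so P is smooth).
Step 3: tangent line at P: 10·(x − 2) + -21·(y − 2) = 0.
Expanding: 10*x - 21*y + 22 = 0.


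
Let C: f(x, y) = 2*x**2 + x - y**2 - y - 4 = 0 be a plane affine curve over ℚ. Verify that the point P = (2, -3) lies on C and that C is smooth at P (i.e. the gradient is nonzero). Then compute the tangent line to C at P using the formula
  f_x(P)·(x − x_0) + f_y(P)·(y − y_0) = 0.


Tangent line at P: 9*x + 5*y - 3 = 0.

Step 1: f(2, -3) = 0, so P lies on C.
Step 2: partial derivatives
  f_x(x, y) = 4*x + 1, f_y(x, y) = -2*y - 1.
  f_x(P) = 9, f_y(P) = 5 (gradient nonzero, so P is smooth).
Step 3: tangent line at P: 9·(x − 2) + 5·(y − -3) = 0.
Expanding: 9*x + 5*y - 3 = 0.


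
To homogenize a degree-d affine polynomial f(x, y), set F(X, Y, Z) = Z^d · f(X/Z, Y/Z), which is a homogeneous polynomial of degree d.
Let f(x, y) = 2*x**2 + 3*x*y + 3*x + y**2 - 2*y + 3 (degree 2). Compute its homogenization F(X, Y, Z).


F(X, Y, Z) = 2*X**2 + 3*X*Y + 3*X*Z + Y**2 - 2*Y*Z + 3*Z**2

deg(f) = 2.
Substitute x = X/Z, y = Y/Z into f, then multiply by Z^2.
  monomial 2·x^2·y^0 ↦ 2·X^2·Y^0·Z^0.
  monomial 3·x^1·y^1 ↦ 3·X^1·Y^1·Z^0.
  monomial 3·x^1·y^0 ↦ 3·X^1·Y^0·Z^1.
  monomial 1·x^0·y^2 ↦ 1·X^0·Y^2·Z^0.
  monomial -2·x^0·y^1 ↦ -2·X^0·Y^1·Z^1.
  monomial 3·x^0·y^0 ↦ 3·X^0·Y^0·Z^2.
Collecting: F(X, Y, Z) = 2*X**2 + 3*X*Y + 3*X*Z + Y**2 - 2*Y*Z + 3*Z**2.


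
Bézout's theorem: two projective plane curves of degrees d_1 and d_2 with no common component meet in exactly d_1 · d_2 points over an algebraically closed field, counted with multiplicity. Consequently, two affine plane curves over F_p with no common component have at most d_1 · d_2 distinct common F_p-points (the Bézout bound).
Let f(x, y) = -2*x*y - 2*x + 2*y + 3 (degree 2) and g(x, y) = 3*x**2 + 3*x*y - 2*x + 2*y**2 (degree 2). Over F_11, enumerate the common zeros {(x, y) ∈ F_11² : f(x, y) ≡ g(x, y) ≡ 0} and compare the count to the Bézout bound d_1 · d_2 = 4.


Common zeros: {(2, 5)}; count = 1; Bézout bound = 4.

deg(f) = 2, deg(g) = 2, so Bézout bound = 4.
Scan x ∈ F_11. For each x, list the y ∈ F_11 with f(x, y) ≡ 0 and those with g(x, y) ≡ 0 (mod 11); the common zeros in that column are the intersection.
  x = 0: f ≡ 0 at y ∈ {4}; g ≡ 0 at y ∈ {0}; common: ∅.
  x = 1: f ≡ 0 at y ∈ ∅; g ≡ 0 at y ∈ {5, 10}; common: ∅.
  x = 2: f ≡ 0 at y ∈ {5}; g ≡ 0 at y ∈ {3, 5}; common: {5}.
  x = 3: f ≡ 0 at y ∈ {2}; g ≡ 0 at y ∈ {3, 9}; common: ∅.
  x = 4: f ≡ 0 at y ∈ {1}; g ≡ 0 at y ∈ {8}; common: ∅.
  x = 5: f ≡ 0 at y ∈ {6}; g ≡ 0 at y ∈ ∅; common: ∅.
  x = 6: f ≡ 0 at y ∈ {9}; g ≡ 0 at y ∈ ∅; common: ∅.
  x = 7: f ≡ 0 at y ∈ {0}; g ≡ 0 at y ∈ {8, 9}; common: ∅.
  x = 8: f ≡ 0 at y ∈ {3}; g ≡ 0 at y ∈ {0, 10}; common: ∅.
  x = 9: f ≡ 0 at y ∈ {8}; g ≡ 0 at y ∈ ∅; common: ∅.
  x = 10: f ≡ 0 at y ∈ {7}; g ≡ 0 at y ∈ ∅; common: ∅.
Collecting: common zeros = {(2, 5)}, so the count is 1.
Comparison with the Bézout bound: 1 ≤ 4 = deg(f)·deg(g), as expected for curves with no common component (the affine F_11-count falls short of the bound because intersections may lie at infinity, over extension fields, or carry multiplicity).


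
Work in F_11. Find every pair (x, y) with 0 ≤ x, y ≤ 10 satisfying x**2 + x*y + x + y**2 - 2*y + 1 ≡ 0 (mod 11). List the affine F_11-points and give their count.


Affine F_11-points: {(0, 1), (1, 6), (2, 2), (2, 9), (3, 4), (3, 6), (6, 2), (6, 5), (9, 1), (9, 3), (10, 5), (10, 9)}; count = 12.

For each of the 121 pairs (x, y) ∈ F_11², evaluate f(x, y) mod 11. Record the zeros.
  x = 0: [0↦1, 1↦0, 2↦1, 3↦4, 4↦9, 5↦5, 6↦3, 7↦3, 8↦5, 9↦9, 10↦4]  zeros at y ∈ {1}
  x = 1: [0↦3, 1↦3, 2↦5, 3↦9, 4↦4, 5↦1, 6↦0, 7↦1, 8↦4, 9↦9, 10↦5]  zeros at y ∈ {6}
  x = 2: [0↦7, 1↦8, 2↦0, 3↦5, 4↦1, 5↦10, 6↦10, 7↦1, 8↦5, 9↦0, 10↦8]  zeros at y ∈ {2, 9}
  x = 3: [0↦2, 1↦4, 2↦8, 3↦3, 4↦0, 5↦10, 6↦0, 7↦3, 8↦8, 9↦4, 10↦2]  zeros at y ∈ {4, 6}
  x = 4: [0↦10, 1↦2, 2↦7, 3↦3, 4↦1, 5↦1, 6↦3, 7↦7, 8↦2, 9↦10, 10↦9]  zeros at y ∈ ∅
  x = 5: [0↦9, 1↦2, 2↦8, 3↦5, 4↦4, 5↦5, 6↦8, 7↦2, 8↦9, 9↦7, 10↦7]  zeros at y ∈ ∅
  x = 6: [0↦10, 1↦4, 2↦0, 3↦9, 4↦9, 5↦0, 6↦4, 7↦10, 8↦7, 9↦6, 10↦7]  zeros at y ∈ {2, 5}
  x = 7: [0↦2, 1↦8, 2↦5, 3↦4, 4↦5, 5↦8, 6↦2, 7↦9, 8↦7, 9↦7, 10↦9]  zeros at y ∈ ∅
  x = 8: [0↦7, 1↦3, 2↦1, 3↦1, 4↦3, 5↦7, 6↦2, 7↦10, 8↦9, 9↦10, 10↦2]  zeros at y ∈ ∅
  x = 9: [0↦3, 1↦0, 2↦10, 3↦0, 4↦3, 5↦8, 6↦4, 7↦2, 8↦2, 9↦4, 10↦8]  zeros at y ∈ {1, 3}
  x = 10: [0↦1, 1↦10, 2↦10, 3↦1, 4↦5, 5↦0, 6↦8, 7↦7, 8↦8, 9↦0, 10↦5]  zeros at y ∈ {5, 9}
Collecting zeros: affine points = {(0, 1), (1, 6), (2, 2), (2, 9), (3, 4), (3, 6), (6, 2), (6, 5), (9, 1), (9, 3), (10, 5), (10, 9)}.
Total count |C(F_11)_aff| = 12.


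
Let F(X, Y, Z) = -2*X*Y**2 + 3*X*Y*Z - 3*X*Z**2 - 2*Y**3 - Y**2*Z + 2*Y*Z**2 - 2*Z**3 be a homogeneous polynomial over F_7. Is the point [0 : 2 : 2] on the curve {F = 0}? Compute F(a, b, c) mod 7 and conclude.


F(0,2,2) ≡ 4 (mod 7); P is NOT on the curve.

Evaluate F(0, 2, 2) term-by-term (mod 7).
  -2*X*Y**2 ↦ -2·0·4·1 = 0
  3*X*Y*Z ↦ 3·0·2·2 = 0
  -3*X*Z**2 ↦ -3·0·1·4 = 0
  -2*Y**3 ↦ -2·1·8·1 = -16
  -Y**2*Z ↦ -1·1·4·2 = -8
  2*Y*Z**2 ↦ 2·1·2·4 = 16
  -2*Z**3 ↦ -2·1·1·8 = -16
Sum: F(0, 2, 2) = (0) + (0) + (0) + (-16) + (-8) + (16) + (-16) = -24.
Reducing mod 7: -24 ≡ 4 (mod 7).
Since F(a, b, c) ≡ 4 ≠ 0 (mod 7), P does NOT lie on the curve.


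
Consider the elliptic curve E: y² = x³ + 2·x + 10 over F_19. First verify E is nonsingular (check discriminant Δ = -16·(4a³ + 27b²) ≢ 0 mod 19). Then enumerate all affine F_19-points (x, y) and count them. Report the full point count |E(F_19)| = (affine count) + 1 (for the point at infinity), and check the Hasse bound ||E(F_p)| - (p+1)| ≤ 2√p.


Affine points = {(3, 9), (3, 10), (4, 5), (4, 14), (7, 5), (7, 14), (8, 5), (8, 14), (9, 4), (9, 15), (10, 2), (10, 17), (17, 6), (17, 13), (18, 8), (18, 11)}; affine count = 16; |E(F_19)| = 17.

Discriminant check: Δ ∝ 4a³ + 27b² = 4·2³ + 27·10² = 4·8 + 27·100 ≡ 15 (mod 19). Nonzero ⇒ E is nonsingular.
For each x ∈ F_19, compute rhs = x³ + 2·x + 10 mod 19, then count y ∈ F_19 with y² ≡ rhs.
  x = 0: rhs = 10, matching y values: none (0 points).
  x = 1: rhs = 13, matching y values: none (0 points).
  x = 2: rhs = 3, matching y values: none (0 points).
  x = 3: rhs = 5, matching y values: 9, 10 (2 points).
  x = 4: rhs = 6, matching y values: 5, 14 (2 points).
  x = 5: rhs = 12, matching y values: none (0 points).
  x = 6: rhs = 10, matching y values: none (0 points).
  x = 7: rhs = 6, matching y values: 5, 14 (2 points).
  x = 8: rhs = 6, matching y values: 5, 14 (2 points).
  x = 9: rhs = 16, matching y values: 4, 15 (2 points).
  x = 10: rhs = 4, matching y values: 2, 17 (2 points).
  x = 11: rhs = 14, matching y values: none (0 points).
  x = 12: rhs = 14, matching y values: none (0 points).
  x = 13: rhs = 10, matching y values: none (0 points).
  x = 14: rhs = 8, matching y values: none (0 points).
  x = 15: rhs = 14, matching y values: none (0 points).
  x = 16: rhs = 15, matching y values: none (0 points).
  x = 17: rhs = 17, matching y values: 6, 13 (2 points).
  x = 18: rhs = 7, matching y values: 8, 11 (2 points).
Total affine count: 16.
Full point count |E(F_19)| = 16 + 1 = 17.
Hasse bound: |17 − (19+1)| = |-3| = 3 ≤ 2√19 ≈ 8.7178 ✓.


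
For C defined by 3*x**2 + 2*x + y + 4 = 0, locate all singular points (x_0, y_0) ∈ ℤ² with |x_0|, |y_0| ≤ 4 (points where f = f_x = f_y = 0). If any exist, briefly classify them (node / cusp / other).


No singular points in the scanned grid; C is smooth there.

Compute partial derivatives:
  f_x = 6*x + 2.
  f_y = 1.
f_y = 1 is a nonzero constant, so f_y never vanishes: no point (x, y) can satisfy f = f_x = f_y = 0. In particular no (x, y) ∈ {−4, ..., 4}² is singular; the curve is smooth.


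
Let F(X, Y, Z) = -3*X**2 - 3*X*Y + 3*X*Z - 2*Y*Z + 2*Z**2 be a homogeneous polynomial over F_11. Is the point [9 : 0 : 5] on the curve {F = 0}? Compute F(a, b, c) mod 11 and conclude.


F(9,0,5) ≡ 8 (mod 11); P is NOT on the curve.

Evaluate F(9, 0, 5) term-by-term (mod 11).
  -3*X**2 ↦ -3·81·1·1 = -243
  -3*X*Y ↦ -3·9·0·1 = 0
  3*X*Z ↦ 3·9·1·5 = 135
  -2*Y*Z ↦ -2·1·0·5 = 0
  2*Z**2 ↦ 2·1·1·25 = 50
Sum: F(9, 0, 5) = (-243) + (0) + (135) + (0) + (50) = -58.
Reducing mod 11: -58 ≡ 8 (mod 11).
Since F(a, b, c) ≡ 8 ≠ 0 (mod 11), P does NOT lie on the curve.


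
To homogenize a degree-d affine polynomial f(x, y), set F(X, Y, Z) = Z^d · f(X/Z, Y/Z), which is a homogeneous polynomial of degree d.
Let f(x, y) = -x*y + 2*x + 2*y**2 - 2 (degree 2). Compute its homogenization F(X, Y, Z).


F(X, Y, Z) = -X*Y + 2*X*Z + 2*Y**2 - 2*Z**2

deg(f) = 2.
Substitute x = X/Z, y = Y/Z into f, then multiply by Z^2.
  monomial -1·x^1·y^1 ↦ -1·X^1·Y^1·Z^0.
  monomial 2·x^1·y^0 ↦ 2·X^1·Y^0·Z^1.
  monomial 2·x^0·y^2 ↦ 2·X^0·Y^2·Z^0.
  monomial -2·x^0·y^0 ↦ -2·X^0·Y^0·Z^2.
Collecting: F(X, Y, Z) = -X*Y + 2*X*Z + 2*Y**2 - 2*Z**2.


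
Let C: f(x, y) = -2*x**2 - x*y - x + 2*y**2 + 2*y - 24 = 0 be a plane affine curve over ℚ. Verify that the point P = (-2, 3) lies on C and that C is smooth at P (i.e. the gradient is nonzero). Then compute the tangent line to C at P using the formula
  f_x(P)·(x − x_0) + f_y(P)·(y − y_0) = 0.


Tangent line at P: 4*x + 16*y - 40 = 0.

Step 1: f(-2, 3) = 0, so P lies on C.
Step 2: partial derivatives
  f_x(x, y) = -4*x - y - 1, f_y(x, y) = -x + 4*y + 2.
  f_x(P) = 4, f_y(P) = 16 (gradient nonzero, so P is smooth).
Step 3: tangent line at P: 4·(x − -2) + 16·(y − 3) = 0.
Expanding: 4*x + 16*y - 40 = 0.


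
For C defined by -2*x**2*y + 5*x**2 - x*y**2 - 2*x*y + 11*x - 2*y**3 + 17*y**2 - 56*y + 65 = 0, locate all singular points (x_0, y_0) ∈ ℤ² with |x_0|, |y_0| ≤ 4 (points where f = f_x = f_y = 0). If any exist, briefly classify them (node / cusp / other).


Singular points: {(-2, 3)}; classification: node.

Compute partial derivatives:
  f_x = -4*x*y + 10*x - y**2 - 2*y + 11.
  f_y = -2*x**2 - 2*x*y - 2*x - 6*y**2 + 34*y - 56.
Scan x_0 ∈ {−4, ..., 4}. For each x_0, f_y(x_0, y) is a polynomial in y; find its integer roots y ∈ {−4, ..., 4}, then test f_x and f at those candidates.
  x = -4: f_y(-4, y) = -6*y**2 + 42*y - 80; no integer root y with |y| ≤ 4.
  x = -3: f_y(-3, y) = -6*y**2 + 40*y - 68; no integer root y with |y| ≤ 4.
  x = -2: f_y(-2, y) = -6*y**2 + 38*y - 60; vanishes at y ∈ {3}. (-2, 3): f_x = 0, f = 0 — SINGULAR.
  x = -1: f_y(-1, y) = -6*y**2 + 36*y - 56; no integer root y with |y| ≤ 4.
  x = 0: f_y(0, y) = -6*y**2 + 34*y - 56; no integer root y with |y| ≤ 4.
  x = 1: f_y(1, y) = -6*y**2 + 32*y - 60; no integer root y with |y| ≤ 4.
  x = 2: f_y(2, y) = -6*y**2 + 30*y - 68; no integer root y with |y| ≤ 4.
  x = 3: f_y(3, y) = -6*y**2 + 28*y - 80; no integer root y with |y| ≤ 4.
  x = 4: f_y(4, y) = -6*y**2 + 26*y - 96; no integer root y with |y| ≤ 4.
Only singular point on the grid: (-2, 3).
Classify: substitute x = -2 + u, y = 3 + v and expand: f = -2*u**2*v - u**2 - u*v**2 - 2*v**3 + v**2.
No constant or linear terms (consistent with a singular point). Quadratic part: -u**2 + v**2. Cubic part: -2*u**2*v - u*v**2 - 2*v**3.
The quadratic part v**2 - u**2 = (v − u)(v + u) splits into two distinct linear factors, so there are two distinct tangent lines y − 3 = ±(x − -2) — this is a node (ordinary double point).
Classification: node.


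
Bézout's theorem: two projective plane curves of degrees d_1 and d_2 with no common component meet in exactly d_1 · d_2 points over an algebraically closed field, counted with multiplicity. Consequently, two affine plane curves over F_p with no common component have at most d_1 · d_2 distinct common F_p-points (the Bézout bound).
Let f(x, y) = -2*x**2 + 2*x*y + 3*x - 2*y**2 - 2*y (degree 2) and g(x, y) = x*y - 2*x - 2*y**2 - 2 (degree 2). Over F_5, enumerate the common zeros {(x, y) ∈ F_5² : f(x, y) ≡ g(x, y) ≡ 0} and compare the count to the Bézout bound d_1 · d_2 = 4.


Common zeros: {(4, 0)}; count = 1; Bézout bound = 4.

deg(f) = 2, deg(g) = 2, so Bézout bound = 4.
Scan x ∈ F_5. For each x, list the y ∈ F_5 with f(x, y) ≡ 0 and those with g(x, y) ≡ 0 (mod 5); the common zeros in that column are the intersection.
  x = 0: f ≡ 0 at y ∈ {0, 4}; g ≡ 0 at y ∈ {2, 3}; common: ∅.
  x = 1: f ≡ 0 at y ∈ ∅; g ≡ 0 at y ∈ {1, 2}; common: ∅.
  x = 2: f ≡ 0 at y ∈ ∅; g ≡ 0 at y ∈ {2, 4}; common: ∅.
  x = 3: f ≡ 0 at y ∈ {3, 4}; g ≡ 0 at y ∈ {2}; common: ∅.
  x = 4: f ≡ 0 at y ∈ {0, 3}; g ≡ 0 at y ∈ {0, 2}; common: {0}.
Collecting: common zeros = {(4, 0)}, so the count is 1.
Comparison with the Bézout bound: 1 ≤ 4 = deg(f)·deg(g), as expected for curves with no common component (the affine F_5-count falls short of the bound because intersections may lie at infinity, over extension fields, or carry multiplicity).


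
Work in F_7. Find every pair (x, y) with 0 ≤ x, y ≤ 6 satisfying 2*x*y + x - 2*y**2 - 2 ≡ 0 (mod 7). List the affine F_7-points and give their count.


Affine F_7-points: {(2, 0), (2, 2), (3, 4), (3, 6), (6, 1), (6, 5)}; count = 6.

For each of the 49 pairs (x, y) ∈ F_7², evaluate f(x, y) mod 7. Record the zeros.
  x = 0: [0↦5, 1↦3, 2↦4, 3↦1, 4↦1, 5↦4, 6↦3]  zeros at y ∈ ∅
  x = 1: [0↦6, 1↦6, 2↦2, 3↦1, 4↦3, 5↦1, 6↦2]  zeros at y ∈ ∅
  x = 2: [0↦0, 1↦2, 2↦0, 3↦1, 4↦5, 5↦5, 6↦1]  zeros at y ∈ {0, 2}
  x = 3: [0↦1, 1↦5, 2↦5, 3↦1, 4↦0, 5↦2, 6↦0]  zeros at y ∈ {4, 6}
  x = 4: [0↦2, 1↦1, 2↦3, 3↦1, 4↦2, 5↦6, 6↦6]  zeros at y ∈ ∅
  x = 5: [0↦3, 1↦4, 2↦1, 3↦1, 4↦4, 5↦3, 6↦5]  zeros at y ∈ ∅
  x = 6: [0↦4, 1↦0, 2↦6, 3↦1, 4↦6, 5↦0, 6↦4]  zeros at y ∈ {1, 5}
Collecting zeros: affine points = {(2, 0), (2, 2), (3, 4), (3, 6), (6, 1), (6, 5)}.
Total count |C(F_7)_aff| = 6.


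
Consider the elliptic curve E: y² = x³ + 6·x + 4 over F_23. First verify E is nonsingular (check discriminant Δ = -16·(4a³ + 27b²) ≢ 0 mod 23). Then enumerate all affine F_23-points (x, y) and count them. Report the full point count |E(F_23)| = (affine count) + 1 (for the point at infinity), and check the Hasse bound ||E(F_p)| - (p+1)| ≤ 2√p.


Affine points = {(0, 2), (0, 21), (2, 1), (2, 22), (3, 7), (3, 16), (4, 0), (6, 7), (6, 16), (8, 9), (8, 14), (10, 11), (10, 12), (13, 5), (13, 18), (14, 7), (14, 16), (19, 10), (19, 13)}; affine count = 19; |E(F_23)| = 20.

Discriminant check: Δ ∝ 4a³ + 27b² = 4·6³ + 27·4² = 4·216 + 27·16 ≡ 8 (mod 23). Nonzero ⇒ E is nonsingular.
For each x ∈ F_23, compute rhs = x³ + 6·x + 4 mod 23, then count y ∈ F_23 with y² ≡ rhs.
  x = 0: rhs = 4, matching y values: 2, 21 (2 points).
  x = 1: rhs = 11, matching y values: none (0 points).
  x = 2: rhs = 1, matching y values: 1, 22 (2 points).
  x = 3: rhs = 3, matching y values: 7, 16 (2 points).
  x = 4: rhs = 0, matching y values: 0 (1 points).
  x = 5: rhs = 21, matching y values: none (0 points).
  x = 6: rhs = 3, matching y values: 7, 16 (2 points).
  x = 7: rhs = 21, matching y values: none (0 points).
  x = 8: rhs = 12, matching y values: 9, 14 (2 points).
  x = 9: rhs = 5, matching y values: none (0 points).
  x = 10: rhs = 6, matching y values: 11, 12 (2 points).
  x = 11: rhs = 21, matching y values: none (0 points).
  x = 12: rhs = 10, matching y values: none (0 points).
  x = 13: rhs = 2, matching y values: 5, 18 (2 points).
  x = 14: rhs = 3, matching y values: 7, 16 (2 points).
  x = 15: rhs = 19, matching y values: none (0 points).
  x = 16: rhs = 10, matching y values: none (0 points).
  x = 17: rhs = 5, matching y values: none (0 points).
  x = 18: rhs = 10, matching y values: none (0 points).
  x = 19: rhs = 8, matching y values: 10, 13 (2 points).
  x = 20: rhs = 5, matching y values: none (0 points).
  x = 21: rhs = 7, matching y values: none (0 points).
  x = 22: rhs = 20, matching y values: none (0 points).
Total affine count: 19.
Full point count |E(F_23)| = 19 + 1 = 20.
Hasse bound: |20 − (23+1)| = |-4| = 4 ≤ 2√23 ≈ 9.5917 ✓.


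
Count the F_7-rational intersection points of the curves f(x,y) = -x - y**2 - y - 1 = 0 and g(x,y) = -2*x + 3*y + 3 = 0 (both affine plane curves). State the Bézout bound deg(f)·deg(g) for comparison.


Common zeros: ∅; count = 0; Bézout bound = 2.

deg(f) = 2, deg(g) = 1, so Bézout bound = 2.
Scan x ∈ F_7. For each x, list the y ∈ F_7 with f(x, y) ≡ 0 and those with g(x, y) ≡ 0 (mod 7); the common zeros in that column are the intersection.
  x = 0: f ≡ 0 at y ∈ {2, 4}; g ≡ 0 at y ∈ {6}; common: ∅.
  x = 1: f ≡ 0 at y ∈ {3}; g ≡ 0 at y ∈ {2}; common: ∅.
  x = 2: f ≡ 0 at y ∈ ∅; g ≡ 0 at y ∈ {5}; common: ∅.
  x = 3: f ≡ 0 at y ∈ ∅; g ≡ 0 at y ∈ {1}; common: ∅.
  x = 4: f ≡ 0 at y ∈ {1, 5}; g ≡ 0 at y ∈ {4}; common: ∅.
  x = 5: f ≡ 0 at y ∈ ∅; g ≡ 0 at y ∈ {0}; common: ∅.
  x = 6: f ≡ 0 at y ∈ {0, 6}; g ≡ 0 at y ∈ {3}; common: ∅.
Collecting: common zeros = ∅, so the count is 0.
Comparison with the Bézout bound: 0 ≤ 2 = deg(f)·deg(g), as expected for curves with no common component (the affine F_7-count falls short of the bound because intersections may lie at infinity, over extension fields, or carry multiplicity).


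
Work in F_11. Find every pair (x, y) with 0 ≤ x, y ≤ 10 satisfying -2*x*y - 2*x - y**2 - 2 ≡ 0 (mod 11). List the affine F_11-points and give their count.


Affine F_11-points: {(0, 3), (0, 8), (2, 1), (2, 6), (3, 7), (3, 9), (6, 5), (7, 4), (10, 0), (10, 2)}; count = 10.

For each of the 121 pairs (x, y) ∈ F_11², evaluate f(x, y) mod 11. Record the zeros.
  x = 0: [0↦9, 1↦8, 2↦5, 3↦0, 4↦4, 5↦6, 6↦6, 7↦4, 8↦0, 9↦5, 10↦8]  zeros at y ∈ {3, 8}
  x = 1: [0↦7, 1↦4, 2↦10, 3↦3, 4↦5, 5↦5, 6↦3, 7↦10, 8↦4, 9↦7, 10↦8]  zeros at y ∈ ∅
  x = 2: [0↦5, 1↦0, 2↦4, 3↦6, 4↦6, 5↦4, 6↦0, 7↦5, 8↦8, 9↦9, 10↦8]  zeros at y ∈ {1, 6}
  x = 3: [0↦3, 1↦7, 2↦9, 3↦9, 4↦7, 5↦3, 6↦8, 7↦0, 8↦1, 9↦0, 10↦8]  zeros at y ∈ {7, 9}
  x = 4: [0↦1, 1↦3, 2↦3, 3↦1, 4↦8, 5↦2, 6↦5, 7↦6, 8↦5, 9↦2, 10↦8]  zeros at y ∈ ∅
  x = 5: [0↦10, 1↦10, 2↦8, 3↦4, 4↦9, 5↦1, 6↦2, 7↦1, 8↦9, 9↦4, 10↦8]  zeros at y ∈ ∅
  x = 6: [0↦8, 1↦6, 2↦2, 3↦7, 4↦10, 5↦0, 6↦10, 7↦7, 8↦2, 9↦6, 10↦8]  zeros at y ∈ {5}
  x = 7: [0↦6, 1↦2, 2↦7, 3↦10, 4↦0, 5↦10, 6↦7, 7↦2, 8↦6, 9↦8, 10↦8]  zeros at y ∈ {4}
  x = 8: [0↦4, 1↦9, 2↦1, 3↦2, 4↦1, 5↦9, 6↦4, 7↦8, 8↦10, 9↦10, 10↦8]  zeros at y ∈ ∅
  x = 9: [0↦2, 1↦5, 2↦6, 3↦5, 4↦2, 5↦8, 6↦1, 7↦3, 8↦3, 9↦1, 10↦8]  zeros at y ∈ ∅
  x = 10: [0↦0, 1↦1, 2↦0, 3↦8, 4↦3, 5↦7, 6↦9, 7↦9, 8↦7, 9↦3, 10↦8]  zeros at y ∈ {0, 2}
Collecting zeros: affine points = {(0, 3), (0, 8), (2, 1), (2, 6), (3, 7), (3, 9), (6, 5), (7, 4), (10, 0), (10, 2)}.
Total count |C(F_11)_aff| = 10.


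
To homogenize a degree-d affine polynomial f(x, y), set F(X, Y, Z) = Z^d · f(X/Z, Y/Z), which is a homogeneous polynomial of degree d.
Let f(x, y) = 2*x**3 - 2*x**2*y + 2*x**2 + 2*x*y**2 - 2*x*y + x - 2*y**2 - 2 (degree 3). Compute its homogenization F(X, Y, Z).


F(X, Y, Z) = 2*X**3 - 2*X**2*Y + 2*X**2*Z + 2*X*Y**2 - 2*X*Y*Z + X*Z**2 - 2*Y**2*Z - 2*Z**3

deg(f) = 3.
Substitute x = X/Z, y = Y/Z into f, then multiply by Z^3.
  monomial 2·x^3·y^0 ↦ 2·X^3·Y^0·Z^0.
  monomial -2·x^2·y^1 ↦ -2·X^2·Y^1·Z^0.
  monomial 2·x^2·y^0 ↦ 2·X^2·Y^0·Z^1.
  monomial 2·x^1·y^2 ↦ 2·X^1·Y^2·Z^0.
  monomial -2·x^1·y^1 ↦ -2·X^1·Y^1·Z^1.
  monomial 1·x^1·y^0 ↦ 1·X^1·Y^0·Z^2.
  monomial -2·x^0·y^2 ↦ -2·X^0·Y^2·Z^1.
  monomial -2·x^0·y^0 ↦ -2·X^0·Y^0·Z^3.
Collecting: F(X, Y, Z) = 2*X**3 - 2*X**2*Y + 2*X**2*Z + 2*X*Y**2 - 2*X*Y*Z + X*Z**2 - 2*Y**2*Z - 2*Z**3.


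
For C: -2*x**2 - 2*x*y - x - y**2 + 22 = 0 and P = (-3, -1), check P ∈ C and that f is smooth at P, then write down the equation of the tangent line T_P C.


Tangent line at P: 13*x + 8*y + 47 = 0.

Step 1: f(-3, -1) = 0, so P lies on C.
Step 2: partial derivatives
  f_x(x, y) = -4*x - 2*y - 1, f_y(x, y) = -2*x - 2*y.
  f_x(P) = 13, f_y(P) = 8 (gradient nonzero, so P is smooth).
Step 3: tangent line at P: 13·(x − -3) + 8·(y − -1) = 0.
Expanding: 13*x + 8*y + 47 = 0.


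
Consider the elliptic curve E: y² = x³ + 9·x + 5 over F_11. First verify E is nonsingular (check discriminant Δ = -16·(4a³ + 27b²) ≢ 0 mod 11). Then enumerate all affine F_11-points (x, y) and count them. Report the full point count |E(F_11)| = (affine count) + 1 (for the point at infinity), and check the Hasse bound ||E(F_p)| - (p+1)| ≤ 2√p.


Affine points = {(0, 4), (0, 7), (1, 2), (1, 9), (2, 3), (2, 8), (3, 2), (3, 9), (6, 0), (7, 2), (7, 9), (9, 1), (9, 10)}; affine count = 13; |E(F_11)| = 14.

Discriminant check: Δ ∝ 4a³ + 27b² = 4·9³ + 27·5² = 4·729 + 27·25 ≡ 5 (mod 11). Nonzero ⇒ E is nonsingular.
For each x ∈ F_11, compute rhs = x³ + 9·x + 5 mod 11, then count y ∈ F_11 with y² ≡ rhs.
  x = 0: rhs = 5, matching y values: 4, 7 (2 points).
  x = 1: rhs = 4, matching y values: 2, 9 (2 points).
  x = 2: rhs = 9, matching y values: 3, 8 (2 points).
  x = 3: rhs = 4, matching y values: 2, 9 (2 points).
  x = 4: rhs = 6, matching y values: none (0 points).
  x = 5: rhs = 10, matching y values: none (0 points).
  x = 6: rhs = 0, matching y values: 0 (1 points).
  x = 7: rhs = 4, matching y values: 2, 9 (2 points).
  x = 8: rhs = 6, matching y values: none (0 points).
  x = 9: rhs = 1, matching y values: 1, 10 (2 points).
  x = 10: rhs = 6, matching y values: none (0 points).
Total affine count: 13.
Full point count |E(F_11)| = 13 + 1 = 14.
Hasse bound: |14 − (11+1)| = |2| = 2 ≤ 2√11 ≈ 6.6332 ✓.


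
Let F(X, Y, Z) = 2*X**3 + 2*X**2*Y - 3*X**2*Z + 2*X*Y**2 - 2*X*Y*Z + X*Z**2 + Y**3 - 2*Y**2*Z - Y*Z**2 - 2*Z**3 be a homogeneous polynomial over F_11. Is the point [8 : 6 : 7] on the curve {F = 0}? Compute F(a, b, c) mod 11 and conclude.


F(8,6,7) ≡ 4 (mod 11); P is NOT on the curve.

Evaluate F(8, 6, 7) term-by-term (mod 11).
  2*X**3 ↦ 2·512·1·1 = 1024
  2*X**2*Y ↦ 2·64·6·1 = 768
  -3*X**2*Z ↦ -3·64·1·7 = -1344
  2*X*Y**2 ↦ 2·8·36·1 = 576
  -2*X*Y*Z ↦ -2·8·6·7 = -672
  X*Z**2 ↦ 1·8·1·49 = 392
  Y**3 ↦ 1·1·216·1 = 216
  -2*Y**2*Z ↦ -2·1·36·7 = -504
  -Y*Z**2 ↦ -1·1·6·49 = -294
  -2*Z**3 ↦ -2·1·1·343 = -686
Sum: F(8, 6, 7) = (1024) + (768) + (-1344) + (576) + (-672) + (392) + (216) + (-504) + (-294) + (-686) = -524.
Reducing mod 11: -524 ≡ 4 (mod 11).
Since F(a, b, c) ≡ 4 ≠ 0 (mod 11), P does NOT lie on the curve.


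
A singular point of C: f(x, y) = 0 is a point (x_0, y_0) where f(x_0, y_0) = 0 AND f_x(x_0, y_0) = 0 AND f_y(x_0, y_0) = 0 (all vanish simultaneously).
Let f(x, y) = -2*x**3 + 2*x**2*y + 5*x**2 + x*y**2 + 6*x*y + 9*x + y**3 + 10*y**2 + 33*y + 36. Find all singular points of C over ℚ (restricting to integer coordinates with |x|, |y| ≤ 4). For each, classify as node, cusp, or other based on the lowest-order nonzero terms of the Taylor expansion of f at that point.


Singular points: {(0, -3)}; classification: node.

Compute partial derivatives:
  f_x = -6*x**2 + 4*x*y + 10*x + y**2 + 6*y + 9.
  f_y = 2*x**2 + 2*x*y + 6*x + 3*y**2 + 20*y + 33.
Scan x_0 ∈ {−4, ..., 4}. For each x_0, f_y(x_0, y) is a polynomial in y; find its integer roots y ∈ {−4, ..., 4}, then test f_x and f at those candidates.
  x = -4: f_y(-4, y) = 3*y**2 + 12*y + 41; no integer root y with |y| ≤ 4.
  x = -3: f_y(-3, y) = 3*y**2 + 14*y + 33; no integer root y with |y| ≤ 4.
  x = -2: f_y(-2, y) = 3*y**2 + 16*y + 29; no integer root y with |y| ≤ 4.
  x = -1: f_y(-1, y) = 3*y**2 + 18*y + 29; no integer root y with |y| ≤ 4.
  x = 0: f_y(0, y) = 3*y**2 + 20*y + 33; vanishes at y ∈ {-3}. (0, -3): f_x = 0, f = 0 — SINGULAR.
  x = 1: f_y(1, y) = 3*y**2 + 22*y + 41; no integer root y with |y| ≤ 4.
  x = 2: f_y(2, y) = 3*y**2 + 24*y + 53; no integer root y with |y| ≤ 4.
  x = 3: f_y(3, y) = 3*y**2 + 26*y + 69; no integer root y with |y| ≤ 4.
  x = 4: f_y(4, y) = 3*y**2 + 28*y + 89; no integer root y with |y| ≤ 4.
Only singular point on the grid: (0, -3).
Classify: substitute x = 0 + u, y = -3 + v and expand: f = -2*u**3 + 2*u**2*v - u**2 + u*v**2 + v**3 + v**2.
No constant or linear terms (consistent with a singular point). Quadratic part: -u**2 + v**2. Cubic part: -2*u**3 + 2*u**2*v + u*v**2 + v**3.
The quadratic part v**2 - u**2 = (v − u)(v + u) splits into two distinct linear factors, so there are two distinct tangent lines y − -3 = ±(x − 0) — this is a node (ordinary double point).
Classification: node.


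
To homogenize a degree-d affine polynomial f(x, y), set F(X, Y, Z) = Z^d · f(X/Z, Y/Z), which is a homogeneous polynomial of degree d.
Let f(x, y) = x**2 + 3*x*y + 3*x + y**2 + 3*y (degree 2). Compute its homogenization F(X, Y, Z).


F(X, Y, Z) = X**2 + 3*X*Y + 3*X*Z + Y**2 + 3*Y*Z

deg(f) = 2.
Substitute x = X/Z, y = Y/Z into f, then multiply by Z^2.
  monomial 1·x^2·y^0 ↦ 1·X^2·Y^0·Z^0.
  monomial 3·x^1·y^1 ↦ 3·X^1·Y^1·Z^0.
  monomial 3·x^1·y^0 ↦ 3·X^1·Y^0·Z^1.
  monomial 1·x^0·y^2 ↦ 1·X^0·Y^2·Z^0.
  monomial 3·x^0·y^1 ↦ 3·X^0·Y^1·Z^1.
Collecting: F(X, Y, Z) = X**2 + 3*X*Y + 3*X*Z + Y**2 + 3*Y*Z.


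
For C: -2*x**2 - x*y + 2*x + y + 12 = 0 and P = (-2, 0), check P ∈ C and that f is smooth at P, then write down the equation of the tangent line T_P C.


Tangent line at P: 10*x + 3*y + 20 = 0.

Step 1: f(-2, 0) = 0, so P lies on C.
Step 2: partial derivatives
  f_x(x, y) = -4*x - y + 2, f_y(x, y) = 1 - x.
  f_x(P) = 10, f_y(P) = 3 (gradient nonzero, so P is smooth).
Step 3: tangent line at P: 10·(x − -2) + 3·(y − 0) = 0.
Expanding: 10*x + 3*y + 20 = 0.


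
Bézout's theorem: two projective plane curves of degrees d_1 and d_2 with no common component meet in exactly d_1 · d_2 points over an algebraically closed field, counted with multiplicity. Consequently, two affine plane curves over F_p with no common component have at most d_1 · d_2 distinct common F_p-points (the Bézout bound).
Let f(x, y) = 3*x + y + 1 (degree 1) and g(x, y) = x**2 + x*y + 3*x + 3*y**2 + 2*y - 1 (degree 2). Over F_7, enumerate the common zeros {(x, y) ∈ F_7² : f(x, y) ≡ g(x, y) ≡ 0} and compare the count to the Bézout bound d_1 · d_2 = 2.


Common zeros: {(0, 6)}; count = 1; Bézout bound = 2.

deg(f) = 1, deg(g) = 2, so Bézout bound = 2.
Scan x ∈ F_7. For each x, list the y ∈ F_7 with f(x, y) ≡ 0 and those with g(x, y) ≡ 0 (mod 7); the common zeros in that column are the intersection.
  x = 0: f ≡ 0 at y ∈ {6}; g ≡ 0 at y ∈ {5, 6}; common: {6}.
  x = 1: f ≡ 0 at y ∈ {3}; g ≡ 0 at y ∈ {2, 4}; common: ∅.
  x = 2: f ≡ 0 at y ∈ {0}; g ≡ 0 at y ∈ ∅; common: ∅.
  x = 3: f ≡ 0 at y ∈ {4}; g ≡ 0 at y ∈ ∅; common: ∅.
  x = 4: f ≡ 0 at y ∈ {1}; g ≡ 0 at y ∈ ∅; common: ∅.
  x = 5: f ≡ 0 at y ∈ {5}; g ≡ 0 at y ∈ {1, 6}; common: ∅.
  x = 6: f ≡ 0 at y ∈ {2}; g ≡ 0 at y ∈ {4, 5}; common: ∅.
Collecting: common zeros = {(0, 6)}, so the count is 1.
Comparison with the Bézout bound: 1 ≤ 2 = deg(f)·deg(g), as expected for curves with no common component (the affine F_7-count falls short of the bound because intersections may lie at infinity, over extension fields, or carry multiplicity).


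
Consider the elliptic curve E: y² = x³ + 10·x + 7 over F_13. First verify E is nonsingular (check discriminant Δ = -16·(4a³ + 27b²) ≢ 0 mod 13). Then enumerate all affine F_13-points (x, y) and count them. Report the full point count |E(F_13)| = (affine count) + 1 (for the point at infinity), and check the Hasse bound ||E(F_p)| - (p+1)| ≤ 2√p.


Affine points = {(2, 3), (2, 10), (3, 5), (3, 8), (5, 0), (6, 6), (6, 7), (7, 2), (7, 11), (8, 1), (8, 12), (12, 3), (12, 10)}; affine count = 13; |E(F_13)| = 14.

Discriminant check: Δ ∝ 4a³ + 27b² = 4·10³ + 27·7² = 4·1000 + 27·49 ≡ 6 (mod 13). Nonzero ⇒ E is nonsingular.
For each x ∈ F_13, compute rhs = x³ + 10·x + 7 mod 13, then count y ∈ F_13 with y² ≡ rhs.
  x = 0: rhs = 7, matching y values: none (0 points).
  x = 1: rhs = 5, matching y values: none (0 points).
  x = 2: rhs = 9, matching y values: 3, 10 (2 points).
  x = 3: rhs = 12, matching y values: 5, 8 (2 points).
  x = 4: rhs = 7, matching y values: none (0 points).
  x = 5: rhs = 0, matching y values: 0 (1 points).
  x = 6: rhs = 10, matching y values: 6, 7 (2 points).
  x = 7: rhs = 4, matching y values: 2, 11 (2 points).
  x = 8: rhs = 1, matching y values: 1, 12 (2 points).
  x = 9: rhs = 7, matching y values: none (0 points).
  x = 10: rhs = 2, matching y values: none (0 points).
  x = 11: rhs = 5, matching y values: none (0 points).
  x = 12: rhs = 9, matching y values: 3, 10 (2 points).
Total affine count: 13.
Full point count |E(F_13)| = 13 + 1 = 14.
Hasse bound: |14 − (13+1)| = |0| = 0 ≤ 2√13 ≈ 7.2111 ✓.


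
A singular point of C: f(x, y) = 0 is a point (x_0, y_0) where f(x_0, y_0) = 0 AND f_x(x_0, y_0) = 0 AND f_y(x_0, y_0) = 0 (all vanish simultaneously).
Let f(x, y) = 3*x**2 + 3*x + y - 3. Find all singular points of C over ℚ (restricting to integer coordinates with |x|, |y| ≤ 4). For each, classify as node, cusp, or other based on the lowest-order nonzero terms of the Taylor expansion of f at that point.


No singular points in the scanned grid; C is smooth there.

Compute partial derivatives:
  f_x = 6*x + 3.
  f_y = 1.
f_y = 1 is a nonzero constant, so f_y never vanishes: no point (x, y) can satisfy f = f_x = f_y = 0. In particular no (x, y) ∈ {−4, ..., 4}² is singular; the curve is smooth.


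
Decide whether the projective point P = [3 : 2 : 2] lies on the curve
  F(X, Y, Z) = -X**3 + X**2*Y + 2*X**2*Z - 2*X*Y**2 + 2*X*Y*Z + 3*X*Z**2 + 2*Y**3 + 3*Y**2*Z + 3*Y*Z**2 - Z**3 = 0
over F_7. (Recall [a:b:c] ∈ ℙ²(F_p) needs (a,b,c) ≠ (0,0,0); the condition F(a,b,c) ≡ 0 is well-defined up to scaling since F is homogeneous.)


F(3,2,2) ≡ 0 (mod 7); P is on the curve.

Evaluate F(3, 2, 2) term-by-term (mod 7).
  -X**3 ↦ -1·27·1·1 = -27
  X**2*Y ↦ 1·9·2·1 = 18
  2*X**2*Z ↦ 2·9·1·2 = 36
  -2*X*Y**2 ↦ -2·3·4·1 = -24
  2*X*Y*Z ↦ 2·3·2·2 = 24
  3*X*Z**2 ↦ 3·3·1·4 = 36
  2*Y**3 ↦ 2·1·8·1 = 16
  3*Y**2*Z ↦ 3·1·4·2 = 24
  3*Y*Z**2 ↦ 3·1·2·4 = 24
  -Z**3 ↦ -1·1·1·8 = -8
Sum: F(3, 2, 2) = (-27) + (18) + (36) + (-24) + (24) + (36) + (16) + (24) + (24) + (-8) = 119.
Reducing mod 7: 119 ≡ 0 (mod 7).
Since F(a, b, c) ≡ 0 (mod 7), P lies on the curve.


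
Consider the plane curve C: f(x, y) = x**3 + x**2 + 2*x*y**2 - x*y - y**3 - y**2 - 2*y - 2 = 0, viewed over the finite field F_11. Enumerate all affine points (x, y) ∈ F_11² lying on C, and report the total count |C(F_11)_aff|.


Affine F_11-points: {(0, 3), (0, 8), (0, 10), (1, 0), (1, 6), (2, 4), (3, 1), (3, 7), (3, 8), (5, 10), (6, 4), (7, 8), (9, 7)}; count = 13.

For each of the 121 pairs (x, y) ∈ F_11², evaluate f(x, y) mod 11. Record the zeros.
  x = 0: [0↦9, 1↦5, 2↦4, 3↦0, 4↦9, 5↦3, 6↦9, 7↦10, 8↦0, 9↦6, 10↦0]  zeros at y ∈ {3, 8, 10}
  x = 1: [0↦0, 1↦8, 2↦1, 3↦6, 4↦6, 5↦6, 6↦0, 7↦4, 8↦1, 9↦7, 10↦5]  zeros at y ∈ {0, 6}
  x = 2: [0↦10, 1↦8, 2↦6, 3↦9, 4↦0, 5↦6, 6↦10, 7↦6, 8↦10, 9↦5, 10↦7]  zeros at y ∈ {4}
  x = 3: [0↦1, 1↦0, 2↦3, 3↦4, 4↦8, 5↦9, 6↦1, 7↦0, 8↦0, 9↦6, 10↦1]  zeros at y ∈ {1, 7, 8}
  x = 4: [0↦1, 1↦1, 2↦9, 3↦8, 4↦3, 5↦10, 6↦1, 7↦3, 8↦10, 9↦5, 10↦4]  zeros at y ∈ ∅
  x = 5: [0↦5, 1↦6, 2↦8, 3↦5, 4↦2, 5↦4, 6↦5, 7↦10, 8↦2, 9↦8, 10↦0]  zeros at y ∈ {10}
  x = 6: [0↦8, 1↦10, 2↦6, 3↦1, 4↦0, 5↦8, 6↦8, 7↦5, 8↦4, 9↦10, 10↦6]  zeros at y ∈ {4}
  x = 7: [0↦5, 1↦8, 2↦9, 3↦2, 4↦3, 5↦6, 6↦5, 7↦5, 8↦0, 9↦6, 10↦6]  zeros at y ∈ {8}
  x = 8: [0↦2, 1↦6, 2↦1, 3↦3, 4↦6, 5↦4, 6↦2, 7↦5, 8↦7, 9↦2, 10↦6]  zeros at y ∈ ∅
  x = 9: [0↦5, 1↦10, 2↦10, 3↦10, 4↦4, 5↦8, 6↦5, 7↦0, 8↦9, 9↦4, 10↦1]  zeros at y ∈ {7}
  x = 10: [0↦9, 1↦4, 2↦9, 3↦7, 4↦3, 5↦2, 6↦9, 7↦7, 8↦1, 9↦7, 10↦8]  zeros at y ∈ ∅
Collecting zeros: affine points = {(0, 3), (0, 8), (0, 10), (1, 0), (1, 6), (2, 4), (3, 1), (3, 7), (3, 8), (5, 10), (6, 4), (7, 8), (9, 7)}.
Total count |C(F_11)_aff| = 13.
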